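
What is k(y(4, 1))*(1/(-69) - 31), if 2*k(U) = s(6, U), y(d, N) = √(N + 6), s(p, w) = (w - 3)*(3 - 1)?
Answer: 2140/23 - 2140*√7/69 ≈ 10.987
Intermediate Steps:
s(p, w) = -6 + 2*w (s(p, w) = (-3 + w)*2 = -6 + 2*w)
y(d, N) = √(6 + N)
k(U) = -3 + U (k(U) = (-6 + 2*U)/2 = -3 + U)
k(y(4, 1))*(1/(-69) - 31) = (-3 + √(6 + 1))*(1/(-69) - 31) = (-3 + √7)*(-1/69 - 31) = (-3 + √7)*(-2140/69) = 2140/23 - 2140*√7/69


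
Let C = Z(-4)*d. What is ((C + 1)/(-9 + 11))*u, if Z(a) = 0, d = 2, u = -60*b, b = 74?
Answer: -2220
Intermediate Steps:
u = -4440 (u = -60*74 = -4440)
C = 0 (C = 0*2 = 0)
((C + 1)/(-9 + 11))*u = ((0 + 1)/(-9 + 11))*(-4440) = (1/2)*(-4440) = (1*(½))*(-4440) = (½)*(-4440) = -2220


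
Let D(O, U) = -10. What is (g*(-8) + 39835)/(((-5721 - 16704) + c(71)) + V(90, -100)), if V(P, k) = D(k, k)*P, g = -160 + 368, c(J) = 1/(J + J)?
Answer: -5420282/3312149 ≈ -1.6365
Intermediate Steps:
c(J) = 1/(2*J)
g = 208
V(P, k) = -10*P
(g*(-8) + 39835)/(((-5721 - 16704) + c(71)) + V(90, -100)) = (208*(-8) + 39835)/(((-5721 - 16704) + (½)/71) - 10*90) = (-1664 + 39835)/((-22425 + (½)*(1/71)) - 900) = 38171/((-22425 + 1/142) - 900) = 38171/(-3184349/142 - 900) = 38171/(-3312149/142) = 38171*(-142/3312149) = -5420282/3312149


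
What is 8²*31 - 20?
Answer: 1964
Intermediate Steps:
8²*31 - 20 = 64*31 - 20 = 1984 - 20 = 1964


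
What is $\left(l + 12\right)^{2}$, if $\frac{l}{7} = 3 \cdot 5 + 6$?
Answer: $25281$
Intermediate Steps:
$l = 147$ ($l = 7 \left(3 \cdot 5 + 6\right) = 7 \left(15 + 6\right) = 7 \cdot 21 = 147$)
$\left(l + 12\right)^{2} = \left(147 + 12\right)^{2} = 159^{2} = 25281$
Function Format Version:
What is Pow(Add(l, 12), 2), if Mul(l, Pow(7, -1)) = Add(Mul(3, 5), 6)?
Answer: 25281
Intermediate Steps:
l = 147 (l = Mul(7, Add(Mul(3, 5), 6)) = Mul(7, Add(15, 6)) = Mul(7, 21) = 147)
Pow(Add(l, 12), 2) = Pow(Add(147, 12), 2) = Pow(159, 2) = 25281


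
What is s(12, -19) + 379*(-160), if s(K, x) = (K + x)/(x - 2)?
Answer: -181919/3 ≈ -60640.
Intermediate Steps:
s(K, x) = (K + x)/(-2 + x)
s(12, -19) + 379*(-160) = (12 - 19)/(-2 - 19) + 379*(-160) = -7/(-21) - 60640 = -1/21*(-7) - 60640 = 1/3 - 60640 = -181919/3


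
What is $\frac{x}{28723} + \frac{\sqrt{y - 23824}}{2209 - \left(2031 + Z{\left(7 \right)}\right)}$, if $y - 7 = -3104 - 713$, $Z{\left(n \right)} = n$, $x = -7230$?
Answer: $- \frac{7230}{28723} + \frac{i \sqrt{27634}}{171} \approx -0.25171 + 0.97213 i$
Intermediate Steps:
$y = -3810$ ($y = 7 - 3817 = -3810$)
$\frac{x}{28723} + \frac{\sqrt{y - 23824}}{2209 - \left(2031 + Z{\left(7 \right)}\right)} = - \frac{7230}{28723} + \frac{\sqrt{-3810 - 23824}}{2209 - \left(2031 + 7\right)} = \left(-7230\right) \frac{1}{28723} + \frac{\sqrt{-27634}}{2209 - 2038} = - \frac{7230}{28723} + \frac{i \sqrt{27634}}{2209 - 2038} = - \frac{7230}{28723} + \frac{i \sqrt{27634}}{171}$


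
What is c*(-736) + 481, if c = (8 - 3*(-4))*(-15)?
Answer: 221281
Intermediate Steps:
c = -300 (c = (8 + 12)*(-15) = 20*(-15) = -300)
c*(-736) + 481 = -300*(-736) + 481 = 220800 + 481 = 221281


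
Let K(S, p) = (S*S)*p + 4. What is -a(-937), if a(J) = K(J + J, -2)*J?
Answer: -6581251876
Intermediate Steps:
K(S, p) = 4 + p*S² (K(S, p) = S²*p + 4 = p*S² + 4 = 4 + p*S²)
a(J) = J*(4 - 8*J²) (a(J) = (4 - 2*(J + J)²)*J = (4 - 2*4*J²)*J = (4 - 8*J²)*J = J*(4 - 8*J²))
-a(-937) = -(-8*(-937)³ + 4*(-937)) = -(-8*(-822656953) - 3748) = -(6581255624 - 3748) = -1*6581251876 = -6581251876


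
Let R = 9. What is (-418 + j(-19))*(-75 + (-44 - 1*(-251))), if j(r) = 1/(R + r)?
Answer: -275946/5 ≈ -55189.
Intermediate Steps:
j(r) = 1/(9 + r)
(-418 + j(-19))*(-75 + (-44 - 1*(-251))) = (-418 + 1/(9 - 19))*(-75 + (-44 - 1*(-251))) = (-418 + 1/(-10))*(-75 + (-44 + 251)) = (-418 - 1/10)*(-75 + 207) = -4181/10*132 = -275946/5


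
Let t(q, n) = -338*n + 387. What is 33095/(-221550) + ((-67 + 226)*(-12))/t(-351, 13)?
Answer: 58021147/177550170 ≈ 0.32679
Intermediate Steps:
t(q, n) = 387 - 338*n
33095/(-221550) + ((-67 + 226)*(-12))/t(-351, 13) = 33095/(-221550) + ((-67 + 226)*(-12))/(387 - 338*13) = 33095*(-1/221550) + (159*(-12))/(387 - 4394) = -6619/44310 - 1908/(-4007) = -6619/44310 - 1908*(-1/4007) = -6619/44310 + 1908/4007 = 58021147/177550170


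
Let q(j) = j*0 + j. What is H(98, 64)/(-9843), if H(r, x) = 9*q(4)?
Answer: -12/3281 ≈ -0.0036574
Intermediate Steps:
q(j) = j (q(j) = 0 + j = j)
H(r, x) = 36 (H(r, x) = 9*4 = 36)
H(98, 64)/(-9843) = 36/(-9843) = 36*(-1/9843) = -12/3281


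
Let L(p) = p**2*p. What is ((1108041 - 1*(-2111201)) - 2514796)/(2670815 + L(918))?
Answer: 704446/776291447 ≈ 0.00090745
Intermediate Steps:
L(p) = p**3
((1108041 - 1*(-2111201)) - 2514796)/(2670815 + L(918)) = ((1108041 - 1*(-2111201)) - 2514796)/(2670815 + 918**3) = ((1108041 + 2111201) - 2514796)/(2670815 + 773620632) = (3219242 - 2514796)/776291447 = 704446*(1/776291447) = 704446/776291447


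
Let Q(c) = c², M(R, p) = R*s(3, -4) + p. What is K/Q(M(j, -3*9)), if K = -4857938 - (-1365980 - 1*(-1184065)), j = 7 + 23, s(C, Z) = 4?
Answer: -4676023/8649 ≈ -540.64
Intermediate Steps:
j = 30
M(R, p) = p + 4*R (M(R, p) = R*4 + p = 4*R + p = p + 4*R)
K = -4676023 (K = -4857938 - (-1365980 + 1184065) = -4857938 - 1*(-181915) = -4857938 + 181915 = -4676023)
K/Q(M(j, -3*9)) = -4676023/(-3*9 + 4*30)² = -4676023/(-27 + 120)² = -4676023/(93²) = -4676023/8649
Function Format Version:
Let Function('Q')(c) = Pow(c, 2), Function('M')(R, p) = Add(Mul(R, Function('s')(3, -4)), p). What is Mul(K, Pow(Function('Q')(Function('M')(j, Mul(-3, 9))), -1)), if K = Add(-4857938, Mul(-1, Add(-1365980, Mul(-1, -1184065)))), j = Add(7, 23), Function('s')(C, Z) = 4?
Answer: Rational(-4676023, 8649) ≈ -540.64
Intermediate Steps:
j = 30
Function('M')(R, p) = Add(p, Mul(4, R)) (Function('M')(R, p) = Add(Mul(R, 4), p) = Add(Mul(4, R), p) = Add(p, Mul(4, R)))
K = -4676023 (K = Add(-4857938, Mul(-1, Add(-1365980, 1184065))) = Add(-4857938, Mul(-1, -181915)) = Add(-4857938, 181915) = -4676023)
Mul(K, Pow(Function('Q')(Function('M')(j, Mul(-3, 9))), -1)) = Mul(-4676023, Pow(Pow(Add(Mul(-3, 9), Mul(4, 30)), 2), -1)) = Mul(-4676023, Pow(Pow(Add(-27, 120), 2), -1)) = Mul(-4676023, Pow(Pow(93, 2), -1)) = Mul(-4676023, Pow(8649, -1)) = Mul(-4676023, Rational(1, 8649)) = Rational(-4676023, 8649)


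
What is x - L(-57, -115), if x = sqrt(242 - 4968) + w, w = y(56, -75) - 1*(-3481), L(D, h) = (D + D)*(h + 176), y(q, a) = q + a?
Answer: 10416 + I*sqrt(4726) ≈ 10416.0 + 68.746*I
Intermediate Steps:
y(q, a) = a + q
L(D, h) = 2*D*(176 + h) (L(D, h) = (2*D)*(176 + h) = 2*D*(176 + h))
w = 3462 (w = (-75 + 56) - 1*(-3481) = -19 + 3481 = 3462)
x = 3462 + I*sqrt(4726) (x = sqrt(242 - 4968) + 3462 = sqrt(-4726) + 3462 = I*sqrt(4726) + 3462 = 3462 + I*sqrt(4726) ≈ 3462.0 + 68.746*I)
x - L(-57, -115) = (3462 + I*sqrt(4726)) - 2*(-57)*(176 - 115) = (3462 + I*sqrt(4726)) - 2*(-57)*61 = (3462 + I*sqrt(4726)) - 1*(-6954) = (3462 + I*sqrt(4726)) + 6954 = 10416 + I*sqrt(4726)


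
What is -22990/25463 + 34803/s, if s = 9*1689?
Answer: 19878437/14335669 ≈ 1.3866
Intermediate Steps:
s = 15201
-22990/25463 + 34803/s = -22990/25463 + 34803/15201 = -22990*1/25463 + 34803*(1/15201) = -22990/25463 + 1289/563 = 19878437/14335669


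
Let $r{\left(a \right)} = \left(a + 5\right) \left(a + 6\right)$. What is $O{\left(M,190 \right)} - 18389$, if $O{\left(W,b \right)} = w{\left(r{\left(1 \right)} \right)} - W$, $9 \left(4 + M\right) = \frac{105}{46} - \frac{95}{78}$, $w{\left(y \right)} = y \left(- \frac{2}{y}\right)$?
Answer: $- \frac{148439206}{8073} \approx -18387.0$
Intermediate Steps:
$r{\left(a \right)} = \left(5 + a\right) \left(6 + a\right)$
$w{\left(y \right)} = -2$
$M = - \frac{31337}{8073}$ ($M = -4 + \frac{\frac{105}{46} - \frac{95}{78}}{9} = -4 + \frac{1}{9} \cdot \frac{955}{897} = -4 + \frac{955}{8073} = - \frac{31337}{8073} \approx -3.8817$)
$O{\left(W,b \right)} = -2 - W$
$O{\left(M,190 \right)} - 18389 = \left(-2 - - \frac{31337}{8073}\right) - 18389 = \left(-2 + \frac{31337}{8073}\right) - 18389 = \frac{15191}{8073} - 18389 = - \frac{148439206}{8073}$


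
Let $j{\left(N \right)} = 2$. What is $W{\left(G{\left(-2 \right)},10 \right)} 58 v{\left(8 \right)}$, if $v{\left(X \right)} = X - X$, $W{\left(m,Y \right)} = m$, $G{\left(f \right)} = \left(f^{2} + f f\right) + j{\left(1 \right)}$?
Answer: $0$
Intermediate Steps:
$G{\left(f \right)} = 2 + 2 f^{2}$ ($G{\left(f \right)} = \left(f^{2} + f f\right) + 2 = \left(f^{2} + f^{2}\right) + 2 = 2 f^{2} + 2 = 2 + 2 f^{2}$)
$v{\left(X \right)} = 0$
$W{\left(G{\left(-2 \right)},10 \right)} 58 v{\left(8 \right)} = \left(2 + 2 \left(-2\right)^{2}\right) 58 \cdot 0 = \left(2 + 2 \cdot 4\right) 58 \cdot 0 = \left(2 + 8\right) 58 \cdot 0 = 10 \cdot 58 \cdot 0 = 580 \cdot 0 = 0$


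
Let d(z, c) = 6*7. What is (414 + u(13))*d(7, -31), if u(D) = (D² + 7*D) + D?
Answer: 28854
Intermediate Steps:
u(D) = D² + 8*D
d(z, c) = 42
(414 + u(13))*d(7, -31) = (414 + 13*(8 + 13))*42 = (414 + 13*21)*42 = (414 + 273)*42 = 687*42 = 28854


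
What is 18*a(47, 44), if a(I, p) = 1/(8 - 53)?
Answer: -⅖ ≈ -0.40000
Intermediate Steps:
a(I, p) = -1/45 (a(I, p) = 1/(-45) = -1/45)
18*a(47, 44) = 18*(-1/45) = -⅖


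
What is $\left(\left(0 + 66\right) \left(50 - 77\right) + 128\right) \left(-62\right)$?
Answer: $102548$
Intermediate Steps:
$\left(\left(0 + 66\right) \left(50 - 77\right) + 128\right) \left(-62\right) = \left(66 \left(-27\right) + 128\right) \left(-62\right) = \left(-1782 + 128\right) \left(-62\right) = \left(-1654\right) \left(-62\right) = 102548$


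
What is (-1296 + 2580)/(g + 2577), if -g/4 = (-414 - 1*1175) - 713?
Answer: 1284/11785 ≈ 0.10895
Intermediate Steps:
g = 9208 (g = -4*((-414 - 1*1175) - 713) = -4*((-414 - 1175) - 713) = -4*(-1589 - 713) = -4*(-2302) = 9208)
(-1296 + 2580)/(g + 2577) = (-1296 + 2580)/(9208 + 2577) = 1284/11785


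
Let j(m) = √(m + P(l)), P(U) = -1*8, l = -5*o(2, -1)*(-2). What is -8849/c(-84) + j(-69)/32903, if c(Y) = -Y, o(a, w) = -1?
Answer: -8849/84 + I*√77/32903 ≈ -105.35 + 0.00026669*I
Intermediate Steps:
l = -10 (l = -5*(-1)*(-2) = 5*(-2) = -10)
P(U) = -8
j(m) = √(-8 + m) (j(m) = √(m - 8) = √(-8 + m))
-8849/c(-84) + j(-69)/32903 = -8849/((-1*(-84))) + √(-8 - 69)/32903 = -8849/84 + √(-77)*(1/32903) = -8849*1/84 + (I*√77)*(1/32903) = -8849/84 + I*√77/32903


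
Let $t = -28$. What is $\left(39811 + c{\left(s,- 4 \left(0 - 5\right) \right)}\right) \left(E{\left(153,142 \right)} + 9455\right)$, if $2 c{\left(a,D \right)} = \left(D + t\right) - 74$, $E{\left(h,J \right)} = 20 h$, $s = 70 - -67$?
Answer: $497721550$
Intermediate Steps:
$s = 137$ ($s = 70 + 67 = 137$)
$c{\left(a,D \right)} = -51 + \frac{D}{2}$ ($c{\left(a,D \right)} = \frac{\left(D - 28\right) - 74}{2} = \frac{\left(-28 + D\right) - 74}{2} = \frac{-102 + D}{2} = -51 + \frac{D}{2}$)
$\left(39811 + c{\left(s,- 4 \left(0 - 5\right) \right)}\right) \left(E{\left(153,142 \right)} + 9455\right) = \left(39811 - \left(51 - \frac{\left(-4\right) \left(0 - 5\right)}{2}\right)\right) \left(20 \cdot 153 + 9455\right) = \left(39811 - \left(51 - \frac{\left(-4\right) \left(-5\right)}{2}\right)\right) \left(3060 + 9455\right) = \left(39811 + \left(-51 + \frac{1}{2} \cdot 20\right)\right) 12515 = \left(39811 + \left(-51 + 10\right)\right) 12515 = \left(39811 - 41\right) 12515 = 39770 \cdot 12515 = 497721550$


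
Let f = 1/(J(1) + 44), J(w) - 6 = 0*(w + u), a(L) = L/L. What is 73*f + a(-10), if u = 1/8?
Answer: 123/50 ≈ 2.4600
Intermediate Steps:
u = 1/8 ≈ 0.12500
a(L) = 1
J(w) = 6 (J(w) = 6 + 0*(w + 1/8) = 6 + 0*(1/8 + w) = 6 + 0 = 6)
f = 1/50 (f = 1/(6 + 44) = 1/50 ≈ 0.020000)
73*f + a(-10) = 73*(1/50) + 1 = 73/50 + 1 = 123/50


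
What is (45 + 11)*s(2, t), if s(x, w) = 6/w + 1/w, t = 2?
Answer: 196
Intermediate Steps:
s(x, w) = 7/w (s(x, w) = 6/w + 1/w = 7/w)
(45 + 11)*s(2, t) = (45 + 11)*(7/2) = 56*(7*(½)) = 56*(7/2) = 196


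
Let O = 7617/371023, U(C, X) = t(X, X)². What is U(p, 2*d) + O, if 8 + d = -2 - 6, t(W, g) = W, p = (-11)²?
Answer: 379935169/371023 ≈ 1024.0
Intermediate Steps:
p = 121
d = -16 (d = -8 + (-2 - 6) = -8 - 8 = -16)
U(C, X) = X²
O = 7617/371023 (O = 7617*(1/371023) = 7617/371023 ≈ 0.020530)
U(p, 2*d) + O = (2*(-16))² + 7617/371023 = (-32)² + 7617/371023 = 1024 + 7617/371023 = 379935169/371023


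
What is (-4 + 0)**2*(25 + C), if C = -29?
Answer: -64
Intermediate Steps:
(-4 + 0)**2*(25 + C) = (-4 + 0)**2*(25 - 29) = (-4)**2*(-4) = 16*(-4) = -64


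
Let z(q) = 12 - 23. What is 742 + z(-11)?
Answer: 731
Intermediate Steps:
z(q) = -11
742 + z(-11) = 742 - 11 = 731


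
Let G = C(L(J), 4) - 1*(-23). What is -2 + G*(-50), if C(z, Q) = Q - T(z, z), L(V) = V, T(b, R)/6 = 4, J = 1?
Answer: -152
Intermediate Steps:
T(b, R) = 24 (T(b, R) = 6*4 = 24)
C(z, Q) = -24 + Q (C(z, Q) = Q - 1*24 = Q - 24 = -24 + Q)
G = 3 (G = (-24 + 4) - 1*(-23) = -20 + 23 = 3)
-2 + G*(-50) = -2 + 3*(-50) = -2 - 150 = -152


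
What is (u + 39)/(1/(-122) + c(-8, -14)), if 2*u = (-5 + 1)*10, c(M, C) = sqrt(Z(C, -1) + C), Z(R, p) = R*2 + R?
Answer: -2318/833505 - 565592*I*sqrt(14)/833505 ≈ -0.002781 - 2.539*I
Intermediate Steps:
Z(R, p) = 3*R (Z(R, p) = 2*R + R = 3*R)
c(M, C) = 2*sqrt(C) (c(M, C) = sqrt(3*C + C) = sqrt(4*C) = 2*sqrt(C))
u = -20 (u = ((-5 + 1)*10)/2 = (-4*10)/2 = (1/2)*(-40) = -20)
(u + 39)/(1/(-122) + c(-8, -14)) = (-20 + 39)/(1/(-122) + 2*sqrt(-14)) = 19/(-1/122 + 2*(I*sqrt(14))) = 19/(-1/122 + 2*I*sqrt(14))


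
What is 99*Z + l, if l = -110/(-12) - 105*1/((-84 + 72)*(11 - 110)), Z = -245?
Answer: -9601385/396 ≈ -24246.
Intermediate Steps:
l = 3595/396 (l = -110*(-1/12) - 105/((-99*(-12))) = 55/6 - 105/1188 = 55/6 - 105*1/1188 = 55/6 - 35/396 = 3595/396 ≈ 9.0783)
99*Z + l = 99*(-245) + 3595/396 = -24255 + 3595/396 = -9601385/396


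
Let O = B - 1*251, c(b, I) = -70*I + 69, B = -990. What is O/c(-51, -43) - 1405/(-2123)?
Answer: 1691352/6536717 ≈ 0.25875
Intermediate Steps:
c(b, I) = 69 - 70*I
O = -1241 (O = -990 - 1*251 = -990 - 251 = -1241)
O/c(-51, -43) - 1405/(-2123) = -1241/(69 - 70*(-43)) - 1405/(-2123) = -1241/(69 + 3010) - 1405*(-1/2123) = -1241/3079 + 1405/2123 = 1691352/6536717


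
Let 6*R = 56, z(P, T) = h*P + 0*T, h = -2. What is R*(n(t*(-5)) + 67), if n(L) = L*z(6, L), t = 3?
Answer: 6916/3 ≈ 2305.3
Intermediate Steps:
z(P, T) = -2*P (z(P, T) = -2*P + 0*T = -2*P + 0 = -2*P)
n(L) = -12*L (n(L) = L*(-2*6) = L*(-12) = -12*L)
R = 28/3 (R = (⅙)*56 = 28/3 ≈ 9.3333)
R*(n(t*(-5)) + 67) = 28*(-36*(-5) + 67)/3 = 28*(-12*(-15) + 67)/3 = 28*(180 + 67)/3 = (28/3)*247 = 6916/3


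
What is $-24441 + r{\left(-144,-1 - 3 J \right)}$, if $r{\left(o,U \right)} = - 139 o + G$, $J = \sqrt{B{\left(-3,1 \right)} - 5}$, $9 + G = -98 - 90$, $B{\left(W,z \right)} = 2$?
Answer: $-4622$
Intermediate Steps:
$G = -197$ ($G = -9 - 188 = -197$)
$J = i \sqrt{3}$ ($J = \sqrt{2 - 5} = \sqrt{-3} = i \sqrt{3} \approx 1.732 i$)
$r{\left(o,U \right)} = -197 - 139 o$ ($r{\left(o,U \right)} = - 139 o - 197 = -197 - 139 o$)
$-24441 + r{\left(-144,-1 - 3 J \right)} = -24441 - -19819 = -24441 + \left(-197 + 20016\right) = -24441 + 19819 = -4622$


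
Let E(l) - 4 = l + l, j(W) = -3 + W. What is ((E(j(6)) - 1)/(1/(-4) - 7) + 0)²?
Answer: 1296/841 ≈ 1.5410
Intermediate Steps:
E(l) = 4 + 2*l (E(l) = 4 + (l + l) = 4 + 2*l)
((E(j(6)) - 1)/(1/(-4) - 7) + 0)² = (((4 + 2*(-3 + 6)) - 1)/(1/(-4) - 7) + 0)² = (((4 + 2*3) - 1)/(-¼ - 7) + 0)² = (((4 + 6) - 1)/(-29/4) + 0)² = ((10 - 1)*(-4/29) + 0)² = (9*(-4/29) + 0)² = (-36/29 + 0)² = (-36/29)² = 1296/841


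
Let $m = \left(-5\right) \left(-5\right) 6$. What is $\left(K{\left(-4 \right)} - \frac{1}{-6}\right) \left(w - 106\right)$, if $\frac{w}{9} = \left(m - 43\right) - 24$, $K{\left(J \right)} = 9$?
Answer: $\frac{35255}{6} \approx 5875.8$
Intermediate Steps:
$m = 150$ ($m = 25 \cdot 6 = 150$)
$w = 747$ ($w = 9 \left(\left(150 - 43\right) - 24\right) = 9 \left(107 - 24\right) = 9 \cdot 83 = 747$)
$\left(K{\left(-4 \right)} - \frac{1}{-6}\right) \left(w - 106\right) = \left(9 - \frac{1}{-6}\right) \left(747 - 106\right) = \left(9 - - \frac{1}{6}\right) 641 = \left(9 + \frac{1}{6}\right) 641 = \frac{55}{6} \cdot 641 = \frac{35255}{6}$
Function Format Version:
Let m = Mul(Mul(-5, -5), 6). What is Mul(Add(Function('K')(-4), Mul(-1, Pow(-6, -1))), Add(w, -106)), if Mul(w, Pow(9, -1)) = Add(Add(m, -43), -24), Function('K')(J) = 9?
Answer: Rational(35255, 6) ≈ 5875.8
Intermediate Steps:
m = 150 (m = Mul(25, 6) = 150)
w = 747 (w = Mul(9, Add(Add(150, -43), -24)) = Mul(9, Add(107, -24)) = Mul(9, 83) = 747)
Mul(Add(Function('K')(-4), Mul(-1, Pow(-6, -1))), Add(w, -106)) = Mul(Add(9, Mul(-1, Pow(-6, -1))), Add(747, -106)) = Mul(Add(9, Mul(-1, Rational(-1, 6))), 641) = Mul(Add(9, Rational(1, 6)), 641) = Mul(Rational(55, 6), 641) = Rational(35255, 6)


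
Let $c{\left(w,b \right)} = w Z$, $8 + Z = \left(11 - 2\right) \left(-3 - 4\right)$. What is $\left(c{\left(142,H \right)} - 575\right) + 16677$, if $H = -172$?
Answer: $6020$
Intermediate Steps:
$Z = -71$ ($Z = -8 + \left(11 - 2\right) \left(-3 - 4\right) = -8 + 9 \left(-7\right) = -8 - 63 = -71$)
$c{\left(w,b \right)} = - 71 w$ ($c{\left(w,b \right)} = w \left(-71\right) = - 71 w$)
$\left(c{\left(142,H \right)} - 575\right) + 16677 = \left(\left(-71\right) 142 - 575\right) + 16677 = \left(-10082 - 575\right) + 16677 = -10657 + 16677 = 6020$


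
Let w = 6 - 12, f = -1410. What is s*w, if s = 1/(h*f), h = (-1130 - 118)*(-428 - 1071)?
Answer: 1/439626720 ≈ 2.2747e-9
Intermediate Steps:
h = 1870752 (h = -1248*(-1499) = 1870752)
w = -6
s = -1/2637760320 (s = 1/(1870752*(-1410)) = (1/1870752)*(-1/1410) = -1/2637760320 ≈ -3.7911e-10)
s*w = -1/2637760320*(-6) = 1/439626720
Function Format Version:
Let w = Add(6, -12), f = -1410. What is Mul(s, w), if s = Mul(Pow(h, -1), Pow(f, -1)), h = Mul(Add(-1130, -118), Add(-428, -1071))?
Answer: Rational(1, 439626720) ≈ 2.2747e-9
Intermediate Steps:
h = 1870752 (h = Mul(-1248, -1499) = 1870752)
w = -6
s = Rational(-1, 2637760320) (s = Mul(Pow(1870752, -1), Pow(-1410, -1)) = Mul(Rational(1, 1870752), Rational(-1, 1410)) = Rational(-1, 2637760320) ≈ -3.7911e-10)
Mul(s, w) = Mul(Rational(-1, 2637760320), -6) = Rational(1, 439626720)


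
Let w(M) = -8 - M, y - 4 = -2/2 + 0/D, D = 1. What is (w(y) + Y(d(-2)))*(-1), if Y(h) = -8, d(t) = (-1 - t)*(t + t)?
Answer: 19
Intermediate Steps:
d(t) = 2*t*(-1 - t) (d(t) = (-1 - t)*(2*t) = 2*t*(-1 - t))
y = 3 (y = 4 + (-2/2 + 0/1) = 4 + (-2*½ + 0*1) = 4 + (-1 + 0) = 4 - 1 = 3)
(w(y) + Y(d(-2)))*(-1) = ((-8 - 1*3) - 8)*(-1) = ((-8 - 3) - 8)*(-1) = (-11 - 8)*(-1) = -19*(-1) = 19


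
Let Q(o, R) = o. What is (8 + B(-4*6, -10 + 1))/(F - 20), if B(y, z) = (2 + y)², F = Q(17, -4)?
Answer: -164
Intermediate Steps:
F = 17
(8 + B(-4*6, -10 + 1))/(F - 20) = (8 + (2 - 4*6)²)/(17 - 20) = (8 + (2 - 24)²)/(-3) = (8 + (-22)²)*(-⅓) = (8 + 484)*(-⅓) = 492*(-⅓) = -164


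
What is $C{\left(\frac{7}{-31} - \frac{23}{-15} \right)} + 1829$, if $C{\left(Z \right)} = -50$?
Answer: $1779$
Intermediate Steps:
$C{\left(\frac{7}{-31} - \frac{23}{-15} \right)} + 1829 = -50 + 1829 = 1779$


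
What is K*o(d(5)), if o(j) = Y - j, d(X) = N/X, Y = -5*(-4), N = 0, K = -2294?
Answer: -45880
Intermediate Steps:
Y = 20
d(X) = 0 (d(X) = 0/X = 0)
o(j) = 20 - j
K*o(d(5)) = -2294*(20 - 1*0) = -2294*(20 + 0) = -2294*20 = -45880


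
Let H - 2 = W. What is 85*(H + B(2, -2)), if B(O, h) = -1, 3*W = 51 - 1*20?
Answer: 2890/3 ≈ 963.33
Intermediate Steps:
W = 31/3 (W = (51 - 1*20)/3 = (51 - 20)/3 = (1/3)*31 = 31/3 ≈ 10.333)
H = 37/3 (H = 2 + 31/3 = 37/3 ≈ 12.333)
85*(H + B(2, -2)) = 85*(37/3 - 1) = 85*(34/3) = 2890/3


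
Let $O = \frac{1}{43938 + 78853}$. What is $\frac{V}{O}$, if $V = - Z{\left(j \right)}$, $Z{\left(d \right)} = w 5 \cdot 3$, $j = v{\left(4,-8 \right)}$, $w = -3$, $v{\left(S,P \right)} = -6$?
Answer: $5525595$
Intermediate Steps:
$j = -6$
$Z{\left(d \right)} = -45$ ($Z{\left(d \right)} = \left(-3\right) 5 \cdot 3 = \left(-15\right) 3 = -45$)
$O = \frac{1}{122791} \approx 8.1439 \cdot 10^{-6}$
$V = 45$ ($V = \left(-1\right) \left(-45\right) = 45$)
$\frac{V}{O} = 45 \frac{1}{\frac{1}{122791}} = 45 \cdot 122791 = 5525595$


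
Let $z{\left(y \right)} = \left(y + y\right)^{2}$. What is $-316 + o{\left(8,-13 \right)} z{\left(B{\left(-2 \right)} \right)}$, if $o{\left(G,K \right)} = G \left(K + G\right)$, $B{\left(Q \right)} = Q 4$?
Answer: $-10556$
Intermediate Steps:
$B{\left(Q \right)} = 4 Q$
$z{\left(y \right)} = 4 y^{2}$ ($z{\left(y \right)} = \left(2 y\right)^{2} = 4 y^{2}$)
$o{\left(G,K \right)} = G \left(G + K\right)$
$-316 + o{\left(8,-13 \right)} z{\left(B{\left(-2 \right)} \right)} = -316 + 8 \left(8 - 13\right) 4 \left(4 \left(-2\right)\right)^{2} = -316 + 8 \left(-5\right) 4 \left(-8\right)^{2} = -316 - 40 \cdot 4 \cdot 64 = -316 - 10240 = -10556$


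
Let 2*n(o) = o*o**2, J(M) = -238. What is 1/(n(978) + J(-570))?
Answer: 1/467720438 ≈ 2.1380e-9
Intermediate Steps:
n(o) = o**3/2 (n(o) = (o*o**2)/2 = o**3/2)
1/(n(978) + J(-570)) = 1/((1/2)*978**3 - 238) = 1/((1/2)*935441352 - 238) = 1/(467720676 - 238) = 1/467720438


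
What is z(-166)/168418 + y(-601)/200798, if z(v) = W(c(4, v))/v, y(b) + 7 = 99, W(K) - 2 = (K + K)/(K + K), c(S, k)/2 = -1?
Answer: 1285738651/2806893797812 ≈ 0.00045806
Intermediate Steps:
c(S, k) = -2 (c(S, k) = 2*(-1) = -2)
W(K) = 3 (W(K) = 2 + (K + K)/(K + K) = 2 + (2*K)/((2*K)) = 2 + (2*K)*(1/(2*K)) = 2 + 1 = 3)
y(b) = 92 (y(b) = -7 + 99 = 92)
z(v) = 3/v
z(-166)/168418 + y(-601)/200798 = (3/(-166))/168418 + 92/200798 = (3*(-1/166))*(1/168418) + 92*(1/200798) = -3/166*1/168418 + 46/100399 = -3/27957388 + 46/100399 = 1285738651/2806893797812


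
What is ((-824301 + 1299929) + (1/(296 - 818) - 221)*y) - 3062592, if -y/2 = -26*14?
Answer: -717189736/261 ≈ -2.7479e+6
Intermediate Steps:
y = 728 (y = -(-52)*14 = -2*(-364) = 728)
((-824301 + 1299929) + (1/(296 - 818) - 221)*y) - 3062592 = ((-824301 + 1299929) + (1/(296 - 818) - 221)*728) - 3062592 = (475628 + (1/(-522) - 221)*728) - 3062592 = (475628 + (-1/522 - 221)*728) - 3062592 = (475628 - 115363/522*728) - 3062592 = (475628 - 41992132/261) - 3062592 = 82146776/261 - 3062592 = -717189736/261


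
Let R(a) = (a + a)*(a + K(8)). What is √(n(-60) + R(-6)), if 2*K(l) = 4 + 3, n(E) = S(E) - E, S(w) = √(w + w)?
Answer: √(90 + 2*I*√30) ≈ 9.5043 + 0.57629*I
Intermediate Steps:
S(w) = √2*√w (S(w) = √(2*w) = √2*√w)
n(E) = -E + √2*√E (n(E) = √2*√E - E = -E + √2*√E)
K(l) = 7/2 (K(l) = (4 + 3)/2 = (½)*7 = 7/2)
R(a) = 2*a*(7/2 + a) (R(a) = (a + a)*(a + 7/2) = (2*a)*(7/2 + a) = 2*a*(7/2 + a))
√(n(-60) + R(-6)) = √((-1*(-60) + √2*√(-60)) - 6*(7 + 2*(-6))) = √((60 + √2*(2*I*√15)) - 6*(7 - 12)) = √((60 + 2*I*√30) - 6*(-5)) = √((60 + 2*I*√30) + 30) = √(90 + 2*I*√30)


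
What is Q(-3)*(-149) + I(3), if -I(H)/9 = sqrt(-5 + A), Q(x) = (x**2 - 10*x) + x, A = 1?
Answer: -5364 - 18*I ≈ -5364.0 - 18.0*I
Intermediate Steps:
Q(x) = x**2 - 9*x
I(H) = -18*I (I(H) = -9*sqrt(-5 + 1) = -18*I)
Q(-3)*(-149) + I(3) = -3*(-9 - 3)*(-149) - 18*I = -3*(-12)*(-149) - 18*I = 36*(-149) - 18*I = -5364 - 18*I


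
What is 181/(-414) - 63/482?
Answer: -28331/49887 ≈ -0.56790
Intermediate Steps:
181/(-414) - 63/482 = 181*(-1/414) - 63*1/482 = -181/414 - 63/482 = -28331/49887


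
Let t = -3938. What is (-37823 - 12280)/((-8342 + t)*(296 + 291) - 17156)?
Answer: 50103/7225516 ≈ 0.0069342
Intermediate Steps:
(-37823 - 12280)/((-8342 + t)*(296 + 291) - 17156) = (-37823 - 12280)/((-8342 - 3938)*(296 + 291) - 17156) = -50103/(-12280*587 - 17156) = -50103/(-7208360 - 17156) = -50103/(-7225516) = -50103*(-1/7225516) = 50103/7225516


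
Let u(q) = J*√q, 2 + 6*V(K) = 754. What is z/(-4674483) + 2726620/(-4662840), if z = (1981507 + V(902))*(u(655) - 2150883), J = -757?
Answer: 8493256581037073/9314686458 + 4500287029*√655/14023449 ≈ 9.2003e+5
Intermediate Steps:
V(K) = 376/3 (V(K) = -⅓ + (⅙)*754 = -⅓ + 377/3 = 376/3)
u(q) = -757*√q
z = -4262259298017 - 4500287029*√655/3 (z = (1981507 + 376/3)*(-757*√655 - 2150883) = 5944897*(-2150883 - 757*√655)/3 = -4262259298017 - 4500287029*√655/3 ≈ -4.3007e+12)
z/(-4674483) + 2726620/(-4662840) = (-4262259298017 - 4500287029*√655/3)/(-4674483) + 2726620/(-4662840) = (-4262259298017 - 4500287029*√655/3)*(-1/4674483) + 2726620*(-1/4662840) = (1420753099339/1558161 + 4500287029*√655/14023449) - 10487/17934 = 8493256581037073/9314686458 + 4500287029*√655/14023449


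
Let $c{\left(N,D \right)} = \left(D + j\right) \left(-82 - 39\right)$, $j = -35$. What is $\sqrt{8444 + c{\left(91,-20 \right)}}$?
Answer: $\sqrt{15099} \approx 122.88$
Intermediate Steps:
$c{\left(N,D \right)} = 4235 - 121 D$ ($c{\left(N,D \right)} = \left(D - 35\right) \left(-82 - 39\right) = \left(-35 + D\right) \left(-121\right) = 4235 - 121 D$)
$\sqrt{8444 + c{\left(91,-20 \right)}} = \sqrt{8444 + \left(4235 - -2420\right)} = \sqrt{8444 + \left(4235 + 2420\right)} = \sqrt{8444 + 6655} = \sqrt{15099}$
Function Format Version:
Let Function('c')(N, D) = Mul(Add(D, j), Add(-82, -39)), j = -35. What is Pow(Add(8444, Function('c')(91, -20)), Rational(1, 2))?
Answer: Pow(15099, Rational(1, 2)) ≈ 122.88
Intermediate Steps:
Function('c')(N, D) = Add(4235, Mul(-121, D)) (Function('c')(N, D) = Mul(Add(D, -35), Add(-82, -39)) = Mul(Add(-35, D), -121) = Add(4235, Mul(-121, D)))
Pow(Add(8444, Function('c')(91, -20)), Rational(1, 2)) = Pow(Add(8444, Add(4235, Mul(-121, -20))), Rational(1, 2)) = Pow(Add(8444, Add(4235, 2420)), Rational(1, 2)) = Pow(Add(8444, 6655), Rational(1, 2)) = Pow(15099, Rational(1, 2))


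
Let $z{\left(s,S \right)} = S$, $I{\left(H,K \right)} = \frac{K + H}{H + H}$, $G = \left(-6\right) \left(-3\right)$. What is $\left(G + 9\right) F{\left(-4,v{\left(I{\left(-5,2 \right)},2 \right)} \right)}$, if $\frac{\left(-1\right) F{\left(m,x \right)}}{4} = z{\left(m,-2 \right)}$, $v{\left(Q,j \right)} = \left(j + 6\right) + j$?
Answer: $216$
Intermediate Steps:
$G = 18$
$I{\left(H,K \right)} = \frac{H + K}{2 H}$
$v{\left(Q,j \right)} = 6 + 2 j$ ($v{\left(Q,j \right)} = \left(6 + j\right) + j = 6 + 2 j$)
$F{\left(m,x \right)} = 8$ ($F{\left(m,x \right)} = \left(-4\right) \left(-2\right) = 8$)
$\left(G + 9\right) F{\left(-4,v{\left(I{\left(-5,2 \right)},2 \right)} \right)} = \left(18 + 9\right) 8 = 27 \cdot 8 = 216$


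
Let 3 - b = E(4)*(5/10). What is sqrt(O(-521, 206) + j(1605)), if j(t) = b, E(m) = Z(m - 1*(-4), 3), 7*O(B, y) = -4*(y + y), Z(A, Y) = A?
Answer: I*sqrt(11585)/7 ≈ 15.376*I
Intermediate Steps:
O(B, y) = -8*y/7 (O(B, y) = (-4*(y + y))/7 = (-8*y)/7 = -8*y/7)
E(m) = 4 + m (E(m) = m - 1*(-4) = m + 4 = 4 + m)
b = -1 (b = 3 - (4 + 4)*5/10 = 3 - 8*5*(1/10) = 3 - 8/2 = 3 - 1*4 = 3 - 4 = -1)
j(t) = -1
sqrt(O(-521, 206) + j(1605)) = sqrt(-8/7*206 - 1) = sqrt(-1648/7 - 1) = sqrt(-1655/7) = I*sqrt(11585)/7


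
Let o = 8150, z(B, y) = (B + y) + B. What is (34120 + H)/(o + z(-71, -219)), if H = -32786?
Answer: 1334/7789 ≈ 0.17127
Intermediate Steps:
z(B, y) = y + 2*B
(34120 + H)/(o + z(-71, -219)) = (34120 - 32786)/(8150 + (-219 + 2*(-71))) = 1334/(8150 + (-219 - 142)) = 1334/(8150 - 361) = 1334/7789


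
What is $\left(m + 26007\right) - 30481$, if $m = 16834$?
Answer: $12360$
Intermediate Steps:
$\left(m + 26007\right) - 30481 = \left(16834 + 26007\right) - 30481 = 42841 - 30481 = 12360$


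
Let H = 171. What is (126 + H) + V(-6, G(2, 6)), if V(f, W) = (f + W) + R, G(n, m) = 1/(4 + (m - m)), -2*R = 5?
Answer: 1155/4 ≈ 288.75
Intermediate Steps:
R = -5/2 (R = -½*5 = -5/2 ≈ -2.5000)
G(n, m) = ¼ (G(n, m) = 1/(4 + 0) = 1/4 = ¼)
V(f, W) = -5/2 + W + f (V(f, W) = (f + W) - 5/2 = (W + f) - 5/2 = -5/2 + W + f)
(126 + H) + V(-6, G(2, 6)) = (126 + 171) + (-5/2 + ¼ - 6) = 297 - 33/4 = 1155/4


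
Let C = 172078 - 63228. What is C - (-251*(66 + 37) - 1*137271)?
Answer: 271974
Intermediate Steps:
C = 108850
C - (-251*(66 + 37) - 1*137271) = 108850 - (-251*(66 + 37) - 1*137271) = 108850 - (-251*103 - 137271) = 108850 - (-25853 - 137271) = 108850 - 1*(-163124) = 108850 + 163124 = 271974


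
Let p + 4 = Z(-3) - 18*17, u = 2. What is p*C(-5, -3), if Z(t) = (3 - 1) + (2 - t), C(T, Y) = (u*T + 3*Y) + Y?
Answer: 6666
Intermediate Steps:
C(T, Y) = 2*T + 4*Y (C(T, Y) = (2*T + 3*Y) + Y = 2*T + 4*Y)
Z(t) = 4 - t (Z(t) = 2 + (2 - t) = 4 - t)
p = -303 (p = -4 + ((4 - 1*(-3)) - 18*17) = -4 + ((4 + 3) - 306) = -4 + (7 - 306) = -4 - 299 = -303)
p*C(-5, -3) = -303*(2*(-5) + 4*(-3)) = -303*(-10 - 12) = -303*(-22) = 6666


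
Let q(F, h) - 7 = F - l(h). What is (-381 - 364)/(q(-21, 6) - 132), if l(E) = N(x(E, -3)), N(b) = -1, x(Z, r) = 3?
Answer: 149/29 ≈ 5.1379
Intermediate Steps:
l(E) = -1
q(F, h) = 8 + F (q(F, h) = 7 + (F - 1*(-1)) = 7 + (F + 1) = 7 + (1 + F) = 8 + F)
(-381 - 364)/(q(-21, 6) - 132) = (-381 - 364)/((8 - 21) - 132) = -745/(-13 - 132) = -745/(-145) = -745*(-1/145) = 149/29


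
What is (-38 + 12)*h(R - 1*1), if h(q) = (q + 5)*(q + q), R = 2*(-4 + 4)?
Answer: 208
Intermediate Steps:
R = 0 (R = 2*0 = 0)
h(q) = 2*q*(5 + q) (h(q) = (5 + q)*(2*q) = 2*q*(5 + q))
(-38 + 12)*h(R - 1*1) = (-38 + 12)*(2*(0 - 1*1)*(5 + (0 - 1*1))) = -52*(0 - 1)*(5 + (0 - 1)) = -52*(-1)*(5 - 1) = -52*(-1)*4 = -26*(-8) = 208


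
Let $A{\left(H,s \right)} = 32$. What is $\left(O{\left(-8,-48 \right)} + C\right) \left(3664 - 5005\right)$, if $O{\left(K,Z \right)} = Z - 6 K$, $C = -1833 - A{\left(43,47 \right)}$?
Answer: $2500965$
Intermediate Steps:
$C = -1865$ ($C = -1833 - 32 = -1865$)
$O{\left(K,Z \right)} = Z - 6 K$
$\left(O{\left(-8,-48 \right)} + C\right) \left(3664 - 5005\right) = \left(\left(-48 - -48\right) - 1865\right) \left(3664 - 5005\right) = \left(\left(-48 + 48\right) - 1865\right) \left(-1341\right) = \left(0 - 1865\right) \left(-1341\right) = \left(-1865\right) \left(-1341\right) = 2500965$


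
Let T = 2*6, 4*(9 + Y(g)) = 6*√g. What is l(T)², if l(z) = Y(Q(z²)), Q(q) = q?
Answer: 81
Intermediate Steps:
Y(g) = -9 + 3*√g/2 (Y(g) = -9 + (6*√g)/4 = -9 + 3*√g/2)
T = 12
l(z) = -9 + 3*√(z²)/2
l(T)² = (-9 + 3*√(12²)/2)² = (-9 + 3*√144/2)² = (-9 + (3/2)*12)² = (-9 + 18)² = 9² = 81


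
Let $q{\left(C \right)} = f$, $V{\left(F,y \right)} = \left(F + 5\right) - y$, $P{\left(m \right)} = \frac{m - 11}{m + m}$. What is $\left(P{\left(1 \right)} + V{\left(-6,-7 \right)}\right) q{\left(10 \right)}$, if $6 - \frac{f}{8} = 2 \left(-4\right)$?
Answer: $112$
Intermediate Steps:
$P{\left(m \right)} = \frac{-11 + m}{2 m}$
$V{\left(F,y \right)} = 5 + F - y$ ($V{\left(F,y \right)} = \left(5 + F\right) - y = 5 + F - y$)
$f = 112$ ($f = 48 - 8 \cdot 2 \left(-4\right) = 48 - -64 = 48 + 64 = 112$)
$q{\left(C \right)} = 112$
$\left(P{\left(1 \right)} + V{\left(-6,-7 \right)}\right) q{\left(10 \right)} = \left(\frac{-11 + 1}{2 \cdot 1} - -6\right) 112 = \left(\frac{1}{2} \cdot 1 \left(-10\right) + \left(5 - 6 + 7\right)\right) 112 = \left(-5 + 6\right) 112 = 1 \cdot 112 = 112$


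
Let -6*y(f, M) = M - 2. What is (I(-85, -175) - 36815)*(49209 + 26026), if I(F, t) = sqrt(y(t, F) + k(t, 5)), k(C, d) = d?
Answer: -2769776525 + 75235*sqrt(78)/2 ≈ -2.7694e+9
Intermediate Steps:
y(f, M) = 1/3 - M/6 (y(f, M) = -(M - 2)/6 = -(-2 + M)/6 = 1/3 - M/6)
I(F, t) = sqrt(16/3 - F/6) (I(F, t) = sqrt((1/3 - F/6) + 5) = sqrt(16/3 - F/6))
(I(-85, -175) - 36815)*(49209 + 26026) = (sqrt(192 - 6*(-85))/6 - 36815)*(49209 + 26026) = (sqrt(192 + 510)/6 - 36815)*75235 = (sqrt(702)/6 - 36815)*75235 = ((3*sqrt(78))/6 - 36815)*75235 = (sqrt(78)/2 - 36815)*75235 = (-36815 + sqrt(78)/2)*75235 = -2769776525 + 75235*sqrt(78)/2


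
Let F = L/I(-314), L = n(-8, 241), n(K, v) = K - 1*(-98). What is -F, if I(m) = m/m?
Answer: -90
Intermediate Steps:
I(m) = 1
n(K, v) = 98 + K (n(K, v) = K + 98 = 98 + K)
L = 90 (L = 98 - 8 = 90)
F = 90 (F = 90/1 = 90*1 = 90)
-F = -1*90 = -90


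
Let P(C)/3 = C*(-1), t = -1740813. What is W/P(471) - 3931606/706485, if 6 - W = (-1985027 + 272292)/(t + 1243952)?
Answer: -920379164567131/165332701328535 ≈ -5.5668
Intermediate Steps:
P(C) = -3*C (P(C) = 3*(C*(-1)) = 3*(-C) = -3*C)
W = 1268431/496861 (W = 6 - (-1985027 + 272292)/(-1740813 + 1243952) = 6 - (-1712735)/(-496861) = 6 - (-1712735)*(-1)/496861 = 6 - 1*1712735/496861 = 6 - 1712735/496861 = 1268431/496861 ≈ 2.5529)
W/P(471) - 3931606/706485 = 1268431/(496861*((-3*471))) - 3931606/706485 = (1268431/496861)/(-1413) - 3931606*1/706485 = (1268431/496861)*(-1/1413) - 3931606/706485 = -1268431/702064593 - 3931606/706485 = -920379164567131/165332701328535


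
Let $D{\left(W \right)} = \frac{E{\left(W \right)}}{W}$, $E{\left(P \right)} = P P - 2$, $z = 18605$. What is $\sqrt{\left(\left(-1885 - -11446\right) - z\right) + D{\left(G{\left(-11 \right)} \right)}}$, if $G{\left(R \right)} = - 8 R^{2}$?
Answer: $\frac{3 i \sqrt{538423}}{22} \approx 100.06 i$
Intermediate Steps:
$E{\left(P \right)} = -2 + P^{2}$ ($E{\left(P \right)} = P^{2} - 2 = -2 + P^{2}$)
$D{\left(W \right)} = \frac{-2 + W^{2}}{W}$
$\sqrt{\left(\left(-1885 - -11446\right) - z\right) + D{\left(G{\left(-11 \right)} \right)}} = \sqrt{\left(\left(-1885 - -11446\right) - 18605\right) - \left(968 - \frac{1}{484}\right)} = \sqrt{\left(\left(-1885 + 11446\right) - 18605\right) - \left(968 + \frac{2}{\left(-8\right) 121}\right)} = \sqrt{\left(9561 - 18605\right) - \left(968 + \frac{2}{-968}\right)} = \sqrt{-9044 - \frac{468511}{484}} = \sqrt{- \frac{4845807}{484}} = \frac{3 i \sqrt{538423}}{22}$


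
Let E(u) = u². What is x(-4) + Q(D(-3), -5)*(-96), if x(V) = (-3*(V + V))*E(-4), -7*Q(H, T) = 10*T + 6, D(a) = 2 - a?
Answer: -1536/7 ≈ -219.43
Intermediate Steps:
Q(H, T) = -6/7 - 10*T/7 (Q(H, T) = -(10*T + 6)/7 = -(6 + 10*T)/7 = -6/7 - 10*T/7)
x(V) = -96*V (x(V) = -3*(V + V)*(-4)² = -6*V*16 = -96*V)
x(-4) + Q(D(-3), -5)*(-96) = -96*(-4) + (-6/7 - 10/7*(-5))*(-96) = 384 + (-6/7 + 50/7)*(-96) = 384 + (44/7)*(-96) = 384 - 4224/7 = -1536/7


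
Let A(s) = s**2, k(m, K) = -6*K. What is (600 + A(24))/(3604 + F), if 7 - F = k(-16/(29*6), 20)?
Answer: 168/533 ≈ 0.31520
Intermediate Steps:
F = 127 (F = 7 - (-6)*20 = 7 - 1*(-120) = 7 + 120 = 127)
(600 + A(24))/(3604 + F) = (600 + 24**2)/(3604 + 127) = (600 + 576)/3731 = 1176*(1/3731) = 168/533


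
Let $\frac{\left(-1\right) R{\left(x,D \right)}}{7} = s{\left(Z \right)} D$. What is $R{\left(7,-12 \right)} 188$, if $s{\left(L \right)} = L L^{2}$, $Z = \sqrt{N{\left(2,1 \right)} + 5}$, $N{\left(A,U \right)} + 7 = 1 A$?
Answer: $0$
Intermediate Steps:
$N{\left(A,U \right)} = -7 + A$ ($N{\left(A,U \right)} = -7 + 1 A = -7 + A$)
$Z = 0$ ($Z = \sqrt{\left(-7 + 2\right) + 5} = \sqrt{-5 + 5} = \sqrt{0} = 0$)
$s{\left(L \right)} = L^{3}$
$R{\left(x,D \right)} = 0$ ($R{\left(x,D \right)} = - 7 \cdot 0^{3} D = - 7 \cdot 0 D = \left(-7\right) 0 = 0$)
$R{\left(7,-12 \right)} 188 = 0 \cdot 188 = 0$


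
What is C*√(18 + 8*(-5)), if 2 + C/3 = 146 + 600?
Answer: 2232*I*√22 ≈ 10469.0*I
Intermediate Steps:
C = 2232 (C = -6 + 3*(146 + 600) = -6 + 3*746 = -6 + 2238 = 2232)
C*√(18 + 8*(-5)) = 2232*√(18 + 8*(-5)) = 2232*√(18 - 40) = 2232*√(-22) = 2232*(I*√22) = 2232*I*√22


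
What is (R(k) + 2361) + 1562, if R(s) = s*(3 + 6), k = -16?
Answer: 3779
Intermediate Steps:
R(s) = 9*s (R(s) = s*9 = 9*s)
(R(k) + 2361) + 1562 = (9*(-16) + 2361) + 1562 = (-144 + 2361) + 1562 = 2217 + 1562 = 3779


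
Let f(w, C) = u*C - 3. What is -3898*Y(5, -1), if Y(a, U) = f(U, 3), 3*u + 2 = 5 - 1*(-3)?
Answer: -11694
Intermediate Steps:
u = 2 (u = -2/3 + (5 - 1*(-3))/3 = -2/3 + (5 + 3)/3 = -2/3 + (1/3)*8 = -2/3 + 8/3 = 2)
f(w, C) = -3 + 2*C (f(w, C) = 2*C - 3 = -3 + 2*C)
Y(a, U) = 3 (Y(a, U) = -3 + 2*3 = -3 + 6 = 3)
-3898*Y(5, -1) = -3898*3 = -11694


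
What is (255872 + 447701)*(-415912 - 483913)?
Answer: -633092574725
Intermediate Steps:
(255872 + 447701)*(-415912 - 483913) = 703573*(-899825) = -633092574725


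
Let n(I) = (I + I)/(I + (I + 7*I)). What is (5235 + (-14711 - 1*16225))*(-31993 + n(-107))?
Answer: 2466739145/3 ≈ 8.2225e+8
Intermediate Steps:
n(I) = 2/9 (n(I) = (2*I)/(I + 8*I) = (2*I)/((9*I)) = (2*I)*(1/(9*I)) = 2/9)
(5235 + (-14711 - 1*16225))*(-31993 + n(-107)) = (5235 + (-14711 - 1*16225))*(-31993 + 2/9) = (5235 + (-14711 - 16225))*(-287935/9) = (5235 - 30936)*(-287935/9) = -25701*(-287935/9) = 2466739145/3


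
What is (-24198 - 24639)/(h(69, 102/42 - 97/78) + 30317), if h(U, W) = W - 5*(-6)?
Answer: -26665002/16570109 ≈ -1.6092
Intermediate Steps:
h(U, W) = 30 + W (h(U, W) = W + 30 = 30 + W)
(-24198 - 24639)/(h(69, 102/42 - 97/78) + 30317) = (-24198 - 24639)/((30 + (102/42 - 97/78)) + 30317) = -48837/((30 + (102*(1/42) - 97*1/78)) + 30317) = -48837/((30 + (17/7 - 97/78)) + 30317) = -48837/((30 + 647/546) + 30317) = -48837/(17027/546 + 30317) = -48837/16570109/546 = -48837*546/16570109 = -26665002/16570109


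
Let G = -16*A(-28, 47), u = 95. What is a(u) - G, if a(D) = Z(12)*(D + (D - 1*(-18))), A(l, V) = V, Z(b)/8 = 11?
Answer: 19056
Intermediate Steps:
Z(b) = 88 (Z(b) = 8*11 = 88)
a(D) = 1584 + 176*D (a(D) = 88*(D + (D - 1*(-18))) = 88*(D + (D + 18)) = 88*(D + (18 + D)) = 88*(18 + 2*D) = 1584 + 176*D)
G = -752 (G = -16*47 = -752)
a(u) - G = (1584 + 176*95) - 1*(-752) = (1584 + 16720) + 752 = 18304 + 752 = 19056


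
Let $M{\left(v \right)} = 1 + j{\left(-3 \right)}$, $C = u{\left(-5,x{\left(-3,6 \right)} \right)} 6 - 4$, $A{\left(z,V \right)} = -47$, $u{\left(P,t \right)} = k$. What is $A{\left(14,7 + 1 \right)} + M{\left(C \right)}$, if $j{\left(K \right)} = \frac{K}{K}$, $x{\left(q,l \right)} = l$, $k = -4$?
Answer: $-45$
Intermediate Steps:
$u{\left(P,t \right)} = -4$
$C = -28$ ($C = \left(-4\right) 6 - 4 = -24 - 4 = -28$)
$j{\left(K \right)} = 1$
$M{\left(v \right)} = 2$ ($M{\left(v \right)} = 1 + 1 = 2$)
$A{\left(14,7 + 1 \right)} + M{\left(C \right)} = -47 + 2 = -45$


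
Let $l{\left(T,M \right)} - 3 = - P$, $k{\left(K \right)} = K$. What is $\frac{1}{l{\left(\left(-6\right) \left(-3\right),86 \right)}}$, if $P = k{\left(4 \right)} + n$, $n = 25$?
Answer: $- \frac{1}{26} \approx -0.038462$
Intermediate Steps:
$P = 29$ ($P = 4 + 25 = 29$)
$l{\left(T,M \right)} = -26$ ($l{\left(T,M \right)} = 3 - 29 = -26$)
$\frac{1}{l{\left(\left(-6\right) \left(-3\right),86 \right)}} = \frac{1}{-26} = - \frac{1}{26}$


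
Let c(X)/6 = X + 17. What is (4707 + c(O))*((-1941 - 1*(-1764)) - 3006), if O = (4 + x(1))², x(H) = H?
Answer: -15784497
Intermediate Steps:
O = 25 (O = (4 + 1)² = 5² = 25)
c(X) = 102 + 6*X (c(X) = 6*(X + 17) = 6*(17 + X) = 102 + 6*X)
(4707 + c(O))*((-1941 - 1*(-1764)) - 3006) = (4707 + (102 + 6*25))*((-1941 - 1*(-1764)) - 3006) = (4707 + (102 + 150))*((-1941 + 1764) - 3006) = (4707 + 252)*(-177 - 3006) = 4959*(-3183) = -15784497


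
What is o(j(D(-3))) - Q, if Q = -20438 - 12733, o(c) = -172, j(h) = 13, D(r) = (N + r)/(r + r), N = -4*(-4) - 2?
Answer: 32999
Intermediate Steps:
N = 14 (N = 16 - 2 = 14)
D(r) = (14 + r)/(2*r) (D(r) = (14 + r)/(r + r) = (14 + r)/((2*r)) = (14 + r)*(1/(2*r)) = (14 + r)/(2*r))
Q = -33171
o(j(D(-3))) - Q = -172 - 1*(-33171) = -172 + 33171 = 32999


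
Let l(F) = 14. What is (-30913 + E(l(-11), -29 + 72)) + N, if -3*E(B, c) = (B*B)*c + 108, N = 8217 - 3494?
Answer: -87106/3 ≈ -29035.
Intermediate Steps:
N = 4723
E(B, c) = -36 - c*B²/3 (E(B, c) = -((B*B)*c + 108)/3 = -(B²*c + 108)/3 = -(c*B² + 108)/3 = -(108 + c*B²)/3 = -36 - c*B²/3)
(-30913 + E(l(-11), -29 + 72)) + N = (-30913 + (-36 - ⅓*(-29 + 72)*14²)) + 4723 = (-30913 + (-36 - ⅓*43*196)) + 4723 = (-30913 + (-36 - 8428/3)) + 4723 = (-30913 - 8536/3) + 4723 = -101275/3 + 4723 = -87106/3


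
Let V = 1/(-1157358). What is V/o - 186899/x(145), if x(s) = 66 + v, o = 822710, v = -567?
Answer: 59319873621213773/159012390030060 ≈ 373.05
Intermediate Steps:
x(s) = -501 (x(s) = 66 - 567 = -501)
V = -1/1157358 ≈ -8.6404e-7
V/o - 186899/x(145) = -1/1157358/822710 - 186899/(-501) = -1/1157358*1/822710 - 186899*(-1/501) = -1/952170000180 + 186899/501 = 59319873621213773/159012390030060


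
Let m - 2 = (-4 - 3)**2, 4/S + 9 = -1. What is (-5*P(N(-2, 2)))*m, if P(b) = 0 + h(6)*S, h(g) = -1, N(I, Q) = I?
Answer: -102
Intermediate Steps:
S = -2/5 (S = 4/(-9 - 1) = 4/(-10) = 4*(-1/10) = -2/5 ≈ -0.40000)
m = 51 (m = 2 + (-4 - 3)**2 = 2 + (-7)**2 = 2 + 49 = 51)
P(b) = 2/5 (P(b) = 0 - 1*(-2/5) = 0 + 2/5 = 2/5)
(-5*P(N(-2, 2)))*m = -5*2/5*51 = -2*51 = -102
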